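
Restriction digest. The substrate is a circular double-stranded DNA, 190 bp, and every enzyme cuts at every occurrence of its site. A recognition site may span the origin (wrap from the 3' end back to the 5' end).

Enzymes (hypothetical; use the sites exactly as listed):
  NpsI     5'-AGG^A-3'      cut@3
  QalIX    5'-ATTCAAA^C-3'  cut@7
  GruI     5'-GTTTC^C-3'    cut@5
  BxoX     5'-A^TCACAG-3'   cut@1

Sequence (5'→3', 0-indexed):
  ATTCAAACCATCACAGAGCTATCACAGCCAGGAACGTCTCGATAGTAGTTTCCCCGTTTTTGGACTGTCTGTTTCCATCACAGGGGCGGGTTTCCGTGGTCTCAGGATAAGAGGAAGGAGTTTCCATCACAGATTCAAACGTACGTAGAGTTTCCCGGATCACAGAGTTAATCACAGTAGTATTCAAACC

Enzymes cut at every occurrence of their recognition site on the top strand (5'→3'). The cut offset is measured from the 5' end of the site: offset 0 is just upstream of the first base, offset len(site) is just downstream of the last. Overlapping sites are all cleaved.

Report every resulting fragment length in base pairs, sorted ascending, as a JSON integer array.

[2,2,3,4,5,6,8,9,11,11,12,12,13,15,17,17,20,23]

Site scan:
  NpsI AGGA/3: at [29, 103, 111, 115] ⇒ [32, 106, 114, 118]
  QalIX ATTCAAAC/7: at [0, 132, 181] ⇒ [7, 139, 188]
  GruI GTTTCC/5: at [47, 70, 89, 119, 149] ⇒ [52, 75, 94, 124, 154]
  BxoX ATCACAG/1: at [9, 20, 76, 125, 158, 170] ⇒ [10, 21, 77, 126, 159, 171]

Pooled cuts: [7, 10, 21, 32, 52, 75, 77, 94, 106, 114, 118, 124, 126, 139, 154, 159, 171, 188]

Fragment lengths:
  7→10: 3 bp
  10→21: 11 bp
  21→32: 11 bp
  32→52: 20 bp
  52→75: 23 bp
  75→77: 2 bp
  77→94: 17 bp
  94→106: 12 bp
  106→114: 8 bp
  114→118: 4 bp
  118→124: 6 bp
  124→126: 2 bp
  126→139: 13 bp
  139→154: 15 bp
  154→159: 5 bp
  159→171: 12 bp
  171→188: 17 bp
  188→7 (wrap): 190-188+7 = 9 bp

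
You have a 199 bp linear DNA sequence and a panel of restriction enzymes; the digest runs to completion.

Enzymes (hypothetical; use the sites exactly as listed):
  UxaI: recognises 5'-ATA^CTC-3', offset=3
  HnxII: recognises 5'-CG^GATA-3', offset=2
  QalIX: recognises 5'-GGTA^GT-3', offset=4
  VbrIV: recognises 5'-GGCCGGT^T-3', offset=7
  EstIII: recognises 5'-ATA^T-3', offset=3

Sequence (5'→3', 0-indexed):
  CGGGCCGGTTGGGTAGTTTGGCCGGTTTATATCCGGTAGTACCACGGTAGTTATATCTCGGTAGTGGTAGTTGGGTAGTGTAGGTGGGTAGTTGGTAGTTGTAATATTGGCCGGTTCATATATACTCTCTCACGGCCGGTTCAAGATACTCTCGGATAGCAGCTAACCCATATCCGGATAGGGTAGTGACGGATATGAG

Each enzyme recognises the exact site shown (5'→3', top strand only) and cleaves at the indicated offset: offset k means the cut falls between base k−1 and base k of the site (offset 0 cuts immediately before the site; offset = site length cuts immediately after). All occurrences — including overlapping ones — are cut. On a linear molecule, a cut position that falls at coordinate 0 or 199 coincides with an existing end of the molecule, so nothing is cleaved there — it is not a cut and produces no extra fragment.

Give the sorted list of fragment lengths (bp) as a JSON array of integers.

Per-enzyme occurrences:
  UxaI ATACTC/3: at [121, 145] ⇒ [124, 148]
  HnxII CGGATA/2: at [152, 174, 189] ⇒ [154, 176, 191]
  QalIX GGTAGT/4: at [11, 34, 45, 59, 65, 73, 86, 93, 181] ⇒ [15, 38, 49, 63, 69, 77, 90, 97, 185]
  VbrIV GGCCGGTT/7: at [2, 19, 108, 133] ⇒ [9, 26, 115, 140]
  EstIII ATAT/3: at [28, 52, 103, 117, 119, 169, 192] ⇒ [31, 55, 106, 120, 122, 172, 195]

All cut coordinates (distinct, sorted): [9, 15, 26, 31, 38, 49, 55, 63, 69, 77, 90, 97, 106, 115, 120, 122, 124, 140, 148, 154, 172, 176, 185, 191, 195]

Fragment lengths:
  [0,9): 9 bp
  [9,15): 6 bp
  [15,26): 11 bp
  [26,31): 5 bp
  [31,38): 7 bp
  [38,49): 11 bp
  [49,55): 6 bp
  [55,63): 8 bp
  [63,69): 6 bp
  [69,77): 8 bp
  [77,90): 13 bp
  [90,97): 7 bp
  [97,106): 9 bp
  [106,115): 9 bp
  [115,120): 5 bp
  [120,122): 2 bp
  [122,124): 2 bp
  [124,140): 16 bp
  [140,148): 8 bp
  [148,154): 6 bp
  [154,172): 18 bp
  [172,176): 4 bp
  [176,185): 9 bp
  [185,191): 6 bp
  [191,195): 4 bp
  [195,199): 4 bp

[2,2,4,4,4,5,5,6,6,6,6,6,7,7,8,8,8,9,9,9,9,11,11,13,16,18]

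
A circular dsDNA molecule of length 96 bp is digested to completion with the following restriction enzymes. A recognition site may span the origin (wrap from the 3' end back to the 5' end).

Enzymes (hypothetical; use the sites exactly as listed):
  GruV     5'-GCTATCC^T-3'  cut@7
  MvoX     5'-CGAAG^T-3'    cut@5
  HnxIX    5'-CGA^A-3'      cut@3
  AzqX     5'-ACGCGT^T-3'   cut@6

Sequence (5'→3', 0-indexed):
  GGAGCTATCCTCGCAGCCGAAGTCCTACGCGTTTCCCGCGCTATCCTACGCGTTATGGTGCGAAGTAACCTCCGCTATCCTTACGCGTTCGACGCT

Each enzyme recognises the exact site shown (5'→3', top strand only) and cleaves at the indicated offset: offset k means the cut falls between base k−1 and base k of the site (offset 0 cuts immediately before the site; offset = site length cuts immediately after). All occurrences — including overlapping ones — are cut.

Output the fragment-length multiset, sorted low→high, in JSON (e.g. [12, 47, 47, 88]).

[2,2,7,8,10,10,10,14,15,18]

Scan for sites:
  GruV GCTATCCT/7: at [3, 39, 73] ⇒ [10, 46, 80]
  MvoX CGAAGT/5: at [17, 60] ⇒ [22, 65]
  HnxIX CGAA/3: at [17, 60] ⇒ [20, 63]
  AzqX ACGCGTT/6: at [26, 47, 82] ⇒ [32, 53, 88]

All cut coordinates (distinct, sorted): [10, 20, 22, 32, 46, 53, 63, 65, 80, 88]

Fragment lengths:
  10→20: 10 bp
  20→22: 2 bp
  22→32: 10 bp
  32→46: 14 bp
  46→53: 7 bp
  53→63: 10 bp
  63→65: 2 bp
  65→80: 15 bp
  80→88: 8 bp
  88→10 (wrap): 96-88+10 = 18 bp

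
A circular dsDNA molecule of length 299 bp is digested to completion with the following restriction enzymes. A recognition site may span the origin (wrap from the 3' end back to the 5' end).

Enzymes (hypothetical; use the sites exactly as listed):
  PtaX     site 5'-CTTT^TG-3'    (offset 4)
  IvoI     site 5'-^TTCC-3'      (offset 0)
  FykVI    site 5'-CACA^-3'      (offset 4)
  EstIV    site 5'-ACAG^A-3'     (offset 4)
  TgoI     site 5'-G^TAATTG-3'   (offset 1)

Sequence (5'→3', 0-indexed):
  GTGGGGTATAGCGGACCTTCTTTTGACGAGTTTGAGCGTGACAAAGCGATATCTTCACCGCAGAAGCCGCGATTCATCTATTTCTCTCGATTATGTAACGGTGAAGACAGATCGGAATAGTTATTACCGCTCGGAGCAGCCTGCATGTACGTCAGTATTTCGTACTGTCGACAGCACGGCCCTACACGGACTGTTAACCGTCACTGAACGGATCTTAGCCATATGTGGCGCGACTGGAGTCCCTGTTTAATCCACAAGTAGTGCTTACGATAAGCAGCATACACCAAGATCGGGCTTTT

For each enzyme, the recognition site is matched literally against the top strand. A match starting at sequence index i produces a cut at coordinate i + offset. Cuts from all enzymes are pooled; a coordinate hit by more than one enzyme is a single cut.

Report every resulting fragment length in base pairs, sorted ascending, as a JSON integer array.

Scan for sites:
  PtaX CTTTTG/4: at [19, 294] ⇒ [23, 298]
  IvoI (TTCC, off=0): no sites
  FykVI CACA/4: at [252] ⇒ [256]
  EstIV ACAGA/4: at [106] ⇒ [110]
  TgoI (GTAATTG, off=1): no sites

All cut coordinates (distinct, sorted): [23, 110, 256, 298]

Fragment lengths:
  23→110: 87 bp
  110→256: 146 bp
  256→298: 42 bp
  298→23 (wrap): 299-298+23 = 24 bp

[24,42,87,146]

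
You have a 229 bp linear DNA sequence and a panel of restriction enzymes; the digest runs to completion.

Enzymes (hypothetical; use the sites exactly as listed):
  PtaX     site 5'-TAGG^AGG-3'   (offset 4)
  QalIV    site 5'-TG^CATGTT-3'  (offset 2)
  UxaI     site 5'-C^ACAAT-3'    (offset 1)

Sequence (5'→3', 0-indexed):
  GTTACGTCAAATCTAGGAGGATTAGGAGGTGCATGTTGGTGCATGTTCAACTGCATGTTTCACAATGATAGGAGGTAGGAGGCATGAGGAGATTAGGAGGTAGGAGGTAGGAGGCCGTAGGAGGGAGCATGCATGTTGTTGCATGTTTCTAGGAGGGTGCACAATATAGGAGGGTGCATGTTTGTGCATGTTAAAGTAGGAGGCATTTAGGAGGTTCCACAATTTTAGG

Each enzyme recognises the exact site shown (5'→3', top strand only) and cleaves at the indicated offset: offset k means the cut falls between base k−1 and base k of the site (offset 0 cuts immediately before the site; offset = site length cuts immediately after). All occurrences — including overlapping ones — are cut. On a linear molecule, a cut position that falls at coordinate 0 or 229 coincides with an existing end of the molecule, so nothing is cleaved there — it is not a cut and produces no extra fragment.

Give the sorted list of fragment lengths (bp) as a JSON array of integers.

[5,6,7,7,7,7,7,8,9,10,10,10,10,10,10,11,11,11,12,12,14,17,18]

Scan for sites:
  PtaX (TAGGAGG, off=4): starts [13, 22, 68, 75, 93, 100, 107, 117, 149, 166, 196, 207] → cuts [17, 26, 72, 79, 97, 104, 111, 121, 153, 170, 200, 211]
  QalIV (TGCATGTT, off=2): starts [29, 39, 51, 129, 139, 174, 184] → cuts [31, 41, 53, 131, 141, 176, 186]
  UxaI (CACAAT, off=1): starts [60, 159, 217] → cuts [61, 160, 218]

Pooled cuts: [17, 26, 31, 41, 53, 61, 72, 79, 97, 104, 111, 121, 131, 141, 153, 160, 170, 176, 186, 200, 211, 218]

Fragment lengths:
  [0,17): 17 bp
  [17,26): 9 bp
  [26,31): 5 bp
  [31,41): 10 bp
  [41,53): 12 bp
  [53,61): 8 bp
  [61,72): 11 bp
  [72,79): 7 bp
  [79,97): 18 bp
  [97,104): 7 bp
  [104,111): 7 bp
  [111,121): 10 bp
  [121,131): 10 bp
  [131,141): 10 bp
  [141,153): 12 bp
  [153,160): 7 bp
  [160,170): 10 bp
  [170,176): 6 bp
  [176,186): 10 bp
  [186,200): 14 bp
  [200,211): 11 bp
  [211,218): 7 bp
  [218,229): 11 bp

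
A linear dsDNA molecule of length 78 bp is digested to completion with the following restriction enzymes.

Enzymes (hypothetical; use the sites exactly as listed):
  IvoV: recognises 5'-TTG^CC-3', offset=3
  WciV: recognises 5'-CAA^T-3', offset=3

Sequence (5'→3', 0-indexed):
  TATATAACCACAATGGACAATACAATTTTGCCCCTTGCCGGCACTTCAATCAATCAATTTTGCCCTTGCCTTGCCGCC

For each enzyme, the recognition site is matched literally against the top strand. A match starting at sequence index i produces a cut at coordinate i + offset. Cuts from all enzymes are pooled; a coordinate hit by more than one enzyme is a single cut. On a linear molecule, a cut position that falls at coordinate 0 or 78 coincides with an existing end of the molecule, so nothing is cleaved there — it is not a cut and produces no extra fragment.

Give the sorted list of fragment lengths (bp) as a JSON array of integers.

[4,4,5,5,5,5,5,6,7,7,12,13]

Site scan:
  IvoV TTGCC/3: at [27, 34, 59, 65, 70] ⇒ [30, 37, 62, 68, 73]
  WciV CAAT/3: at [10, 17, 22, 46, 50, 54] ⇒ [13, 20, 25, 49, 53, 57]

Pooled cuts: [13, 20, 25, 30, 37, 49, 53, 57, 62, 68, 73]

Fragment lengths:
  [0,13): 13 bp
  [13,20): 7 bp
  [20,25): 5 bp
  [25,30): 5 bp
  [30,37): 7 bp
  [37,49): 12 bp
  [49,53): 4 bp
  [53,57): 4 bp
  [57,62): 5 bp
  [62,68): 6 bp
  [68,73): 5 bp
  [73,78): 5 bp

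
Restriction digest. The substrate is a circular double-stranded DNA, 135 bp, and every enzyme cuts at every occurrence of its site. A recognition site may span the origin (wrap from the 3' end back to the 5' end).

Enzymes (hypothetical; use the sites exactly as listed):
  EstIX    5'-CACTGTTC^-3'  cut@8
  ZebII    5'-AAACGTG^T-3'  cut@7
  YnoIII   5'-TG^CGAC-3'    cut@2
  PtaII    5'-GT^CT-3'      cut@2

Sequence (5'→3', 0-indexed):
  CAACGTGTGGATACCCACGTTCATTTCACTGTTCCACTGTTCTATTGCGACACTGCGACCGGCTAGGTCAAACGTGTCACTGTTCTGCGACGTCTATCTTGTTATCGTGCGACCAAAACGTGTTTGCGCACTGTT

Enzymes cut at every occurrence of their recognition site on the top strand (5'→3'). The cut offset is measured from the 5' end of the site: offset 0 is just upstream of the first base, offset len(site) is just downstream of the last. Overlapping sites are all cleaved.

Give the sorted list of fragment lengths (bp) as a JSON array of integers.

Scan for sites:
  EstIX CACTGTTC/8: at [26, 34, 77, 128] ⇒ [1, 34, 42, 85]
  ZebII AAACGTGT/7: at [69, 115] ⇒ [76, 122]
  YnoIII TGCGAC/2: at [45, 53, 85, 107] ⇒ [47, 55, 87, 109]
  PtaII GTCT/2: at [91] ⇒ [93]

All cut coordinates (distinct, sorted): [1, 34, 42, 47, 55, 76, 85, 87, 93, 109, 122]

Fragment lengths:
  1→34: 33 bp
  34→42: 8 bp
  42→47: 5 bp
  47→55: 8 bp
  55→76: 21 bp
  76→85: 9 bp
  85→87: 2 bp
  87→93: 6 bp
  93→109: 16 bp
  109→122: 13 bp
  122→1 (wrap): 135-122+1 = 14 bp

[2,5,6,8,8,9,13,14,16,21,33]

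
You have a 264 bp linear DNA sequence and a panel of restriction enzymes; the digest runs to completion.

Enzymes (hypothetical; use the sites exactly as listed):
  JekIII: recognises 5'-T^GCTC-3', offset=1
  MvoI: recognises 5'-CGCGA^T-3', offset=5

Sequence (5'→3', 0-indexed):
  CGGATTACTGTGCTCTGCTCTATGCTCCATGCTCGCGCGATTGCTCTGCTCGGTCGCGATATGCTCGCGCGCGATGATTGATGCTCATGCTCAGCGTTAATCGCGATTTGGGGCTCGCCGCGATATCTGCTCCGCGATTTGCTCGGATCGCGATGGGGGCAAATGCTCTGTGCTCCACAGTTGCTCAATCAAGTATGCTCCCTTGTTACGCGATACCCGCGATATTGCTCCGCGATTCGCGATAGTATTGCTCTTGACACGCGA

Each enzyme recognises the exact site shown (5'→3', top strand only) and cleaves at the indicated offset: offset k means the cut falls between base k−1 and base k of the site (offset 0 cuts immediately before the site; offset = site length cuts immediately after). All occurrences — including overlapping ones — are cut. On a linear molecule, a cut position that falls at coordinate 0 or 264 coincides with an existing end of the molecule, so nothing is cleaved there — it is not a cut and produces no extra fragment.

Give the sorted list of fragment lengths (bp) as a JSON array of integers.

[2,3,3,4,5,5,5,6,7,7,7,7,7,8,9,9,9,10,11,11,11,12,12,13,14,15,17,17,18]

Per-enzyme occurrences:
  JekIII (TGCTC, off=1): starts [10, 15, 22, 29, 41, 46, 61, 81, 87, 127, 139, 163, 170, 181, 195, 225, 248] → cuts [11, 16, 23, 30, 42, 47, 62, 82, 88, 128, 140, 164, 171, 182, 196, 226, 249]
  MvoI (CGCGAT, off=5): starts [35, 54, 69, 101, 118, 132, 148, 208, 217, 230, 237] → cuts [40, 59, 74, 106, 123, 137, 153, 213, 222, 235, 242]

All cut coordinates (distinct, sorted): [11, 16, 23, 30, 40, 42, 47, 59, 62, 74, 82, 88, 106, 123, 128, 137, 140, 153, 164, 171, 182, 196, 213, 222, 226, 235, 242, 249]

Fragments:
  [0,11): 11 bp
  [11,16): 5 bp
  [16,23): 7 bp
  [23,30): 7 bp
  [30,40): 10 bp
  [40,42): 2 bp
  [42,47): 5 bp
  [47,59): 12 bp
  [59,62): 3 bp
  [62,74): 12 bp
  [74,82): 8 bp
  [82,88): 6 bp
  [88,106): 18 bp
  [106,123): 17 bp
  [123,128): 5 bp
  [128,137): 9 bp
  [137,140): 3 bp
  [140,153): 13 bp
  [153,164): 11 bp
  [164,171): 7 bp
  [171,182): 11 bp
  [182,196): 14 bp
  [196,213): 17 bp
  [213,222): 9 bp
  [222,226): 4 bp
  [226,235): 9 bp
  [235,242): 7 bp
  [242,249): 7 bp
  [249,264): 15 bp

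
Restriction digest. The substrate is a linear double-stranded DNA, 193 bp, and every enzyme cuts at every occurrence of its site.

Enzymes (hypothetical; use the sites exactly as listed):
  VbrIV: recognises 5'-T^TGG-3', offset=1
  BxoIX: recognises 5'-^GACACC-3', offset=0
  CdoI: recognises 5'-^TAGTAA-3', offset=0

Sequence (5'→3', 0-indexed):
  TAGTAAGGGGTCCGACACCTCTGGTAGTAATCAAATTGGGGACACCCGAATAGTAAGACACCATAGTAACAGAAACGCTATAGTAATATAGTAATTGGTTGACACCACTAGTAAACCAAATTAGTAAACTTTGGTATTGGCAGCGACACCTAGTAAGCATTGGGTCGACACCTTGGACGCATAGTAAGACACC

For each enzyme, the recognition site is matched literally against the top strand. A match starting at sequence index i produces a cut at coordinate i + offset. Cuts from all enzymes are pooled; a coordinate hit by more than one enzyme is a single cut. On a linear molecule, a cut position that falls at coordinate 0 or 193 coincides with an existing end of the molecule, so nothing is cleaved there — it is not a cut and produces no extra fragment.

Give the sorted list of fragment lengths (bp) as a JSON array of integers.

[4,5,6,6,6,6,6,6,7,7,7,7,8,8,8,10,10,10,11,12,13,13,17]

Site scan:
  VbrIV TTGG/1: at [35, 94, 130, 136, 159, 172] ⇒ [36, 95, 131, 137, 160, 173]
  BxoIX GACACC/0: at [13, 40, 56, 100, 144, 166, 187] ⇒ [13, 40, 56, 100, 144, 166, 187]
  CdoI TAGTAA/0: at [0, 24, 50, 63, 80, 88, 108, 121, 150, 181] ⇒ [24, 50, 63, 80, 88, 108, 121, 150, 181] (position 0 is a terminus of the linear molecule — no cut)

Pooled cuts: [13, 24, 36, 40, 50, 56, 63, 80, 88, 95, 100, 108, 121, 131, 137, 144, 150, 160, 166, 173, 181, 187]

Fragment lengths:
  [0,13): 13 bp
  [13,24): 11 bp
  [24,36): 12 bp
  [36,40): 4 bp
  [40,50): 10 bp
  [50,56): 6 bp
  [56,63): 7 bp
  [63,80): 17 bp
  [80,88): 8 bp
  [88,95): 7 bp
  [95,100): 5 bp
  [100,108): 8 bp
  [108,121): 13 bp
  [121,131): 10 bp
  [131,137): 6 bp
  [137,144): 7 bp
  [144,150): 6 bp
  [150,160): 10 bp
  [160,166): 6 bp
  [166,173): 7 bp
  [173,181): 8 bp
  [181,187): 6 bp
  [187,193): 6 bp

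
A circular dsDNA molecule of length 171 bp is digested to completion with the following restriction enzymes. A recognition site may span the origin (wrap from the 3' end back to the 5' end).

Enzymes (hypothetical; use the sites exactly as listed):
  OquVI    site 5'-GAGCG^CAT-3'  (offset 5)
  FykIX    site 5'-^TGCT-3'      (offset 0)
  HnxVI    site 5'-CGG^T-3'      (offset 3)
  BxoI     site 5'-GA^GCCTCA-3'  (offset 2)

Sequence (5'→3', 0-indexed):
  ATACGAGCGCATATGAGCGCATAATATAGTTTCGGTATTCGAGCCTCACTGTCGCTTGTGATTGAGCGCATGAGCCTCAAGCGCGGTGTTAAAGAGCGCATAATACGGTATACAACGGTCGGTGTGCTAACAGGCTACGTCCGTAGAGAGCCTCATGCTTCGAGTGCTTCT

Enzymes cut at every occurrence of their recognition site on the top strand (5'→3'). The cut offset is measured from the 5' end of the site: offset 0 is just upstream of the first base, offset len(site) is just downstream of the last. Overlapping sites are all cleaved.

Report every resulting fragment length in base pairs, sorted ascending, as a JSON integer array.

[2,4,5,6,7,9,10,10,10,12,13,16,16,25,26]

Scan for sites:
  OquVI GAGCGCAT/5: at [4, 14, 63, 93] ⇒ [9, 19, 68, 98]
  FykIX TGCT/0: at [124, 155, 164] ⇒ [124, 155, 164]
  HnxVI CGGT/3: at [32, 83, 105, 115, 119] ⇒ [35, 86, 108, 118, 122]
  BxoI GAGCCTCA/2: at [40, 71, 147] ⇒ [42, 73, 149]

All cut coordinates (distinct, sorted): [9, 19, 35, 42, 68, 73, 86, 98, 108, 118, 122, 124, 149, 155, 164]

Fragment lengths:
  9→19: 10 bp
  19→35: 16 bp
  35→42: 7 bp
  42→68: 26 bp
  68→73: 5 bp
  73→86: 13 bp
  86→98: 12 bp
  98→108: 10 bp
  108→118: 10 bp
  118→122: 4 bp
  122→124: 2 bp
  124→149: 25 bp
  149→155: 6 bp
  155→164: 9 bp
  164→9 (wrap): 171-164+9 = 16 bp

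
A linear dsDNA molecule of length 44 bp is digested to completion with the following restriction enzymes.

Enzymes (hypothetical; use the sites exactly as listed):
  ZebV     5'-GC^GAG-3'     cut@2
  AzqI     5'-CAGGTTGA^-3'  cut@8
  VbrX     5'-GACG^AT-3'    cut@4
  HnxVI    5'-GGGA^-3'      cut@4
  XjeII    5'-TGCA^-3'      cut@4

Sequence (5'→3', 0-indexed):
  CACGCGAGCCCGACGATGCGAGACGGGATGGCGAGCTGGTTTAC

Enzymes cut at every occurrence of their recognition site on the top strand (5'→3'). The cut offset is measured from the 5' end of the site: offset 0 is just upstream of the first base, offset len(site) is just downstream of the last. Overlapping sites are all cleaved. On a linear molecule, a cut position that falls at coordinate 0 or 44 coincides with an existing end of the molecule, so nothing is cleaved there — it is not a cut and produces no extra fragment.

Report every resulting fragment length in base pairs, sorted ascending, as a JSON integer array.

Per-enzyme occurrences:
  ZebV (GCGAG, off=2): starts [3, 17, 30] → cuts [5, 19, 32]
  AzqI (CAGGTTGA, off=8): no sites
  VbrX (GACGAT, off=4): starts [11] → cuts [15]
  HnxVI (GGGA, off=4): starts [24] → cuts [28]
  XjeII (TGCA, off=4): no sites

All cut coordinates (distinct, sorted): [5, 15, 19, 28, 32]

Fragment lengths:
  [0,5): 5 bp
  [5,15): 10 bp
  [15,19): 4 bp
  [19,28): 9 bp
  [28,32): 4 bp
  [32,44): 12 bp

[4,4,5,9,10,12]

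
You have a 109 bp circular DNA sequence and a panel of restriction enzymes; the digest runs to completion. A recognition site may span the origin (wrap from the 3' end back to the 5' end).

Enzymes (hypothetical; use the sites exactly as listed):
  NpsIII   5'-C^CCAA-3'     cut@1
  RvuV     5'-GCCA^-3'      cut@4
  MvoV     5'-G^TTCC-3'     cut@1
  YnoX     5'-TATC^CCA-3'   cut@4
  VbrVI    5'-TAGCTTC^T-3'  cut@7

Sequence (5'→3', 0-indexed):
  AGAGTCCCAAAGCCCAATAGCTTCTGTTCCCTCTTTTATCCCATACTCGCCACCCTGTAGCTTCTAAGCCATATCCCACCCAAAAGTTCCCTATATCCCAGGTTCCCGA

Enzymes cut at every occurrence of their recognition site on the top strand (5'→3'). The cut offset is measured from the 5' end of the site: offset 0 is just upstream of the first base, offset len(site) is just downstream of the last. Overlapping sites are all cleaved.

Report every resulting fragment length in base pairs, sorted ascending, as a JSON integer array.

[2,4,4,5,7,7,7,11,11,12,12,13,14]

Site scan:
  NpsIII CCCAA/1: at [5, 12, 78] ⇒ [6, 13, 79]
  RvuV GCCA/4: at [48, 67] ⇒ [52, 71]
  MvoV GTTCC/1: at [25, 85, 101] ⇒ [26, 86, 102]
  YnoX TATCCCA/4: at [36, 71, 93] ⇒ [40, 75, 97]
  VbrVI TAGCTTCT/7: at [17, 57] ⇒ [24, 64]

All cut coordinates (distinct, sorted): [6, 13, 24, 26, 40, 52, 64, 71, 75, 79, 86, 97, 102]

Fragments:
  6→13: 7 bp
  13→24: 11 bp
  24→26: 2 bp
  26→40: 14 bp
  40→52: 12 bp
  52→64: 12 bp
  64→71: 7 bp
  71→75: 4 bp
  75→79: 4 bp
  79→86: 7 bp
  86→97: 11 bp
  97→102: 5 bp
  102→6 (wrap): 109-102+6 = 13 bp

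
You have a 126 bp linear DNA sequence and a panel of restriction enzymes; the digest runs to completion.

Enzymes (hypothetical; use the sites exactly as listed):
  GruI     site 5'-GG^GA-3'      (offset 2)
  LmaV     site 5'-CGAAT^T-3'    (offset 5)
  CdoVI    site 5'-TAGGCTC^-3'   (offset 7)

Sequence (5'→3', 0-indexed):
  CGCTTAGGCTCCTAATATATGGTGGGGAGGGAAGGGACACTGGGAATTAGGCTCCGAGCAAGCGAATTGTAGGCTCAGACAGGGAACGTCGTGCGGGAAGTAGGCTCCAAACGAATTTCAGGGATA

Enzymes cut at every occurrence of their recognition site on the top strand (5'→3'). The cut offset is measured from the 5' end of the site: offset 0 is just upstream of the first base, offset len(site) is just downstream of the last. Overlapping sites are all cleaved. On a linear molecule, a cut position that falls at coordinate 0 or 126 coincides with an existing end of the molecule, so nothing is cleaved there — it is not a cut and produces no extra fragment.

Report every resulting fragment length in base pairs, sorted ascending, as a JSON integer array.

Site scan:
  GruI GGGA/2: at [24, 28, 33, 41, 81, 94, 120] ⇒ [26, 30, 35, 43, 83, 96, 122]
  LmaV CGAATT/5: at [62, 111] ⇒ [67, 116]
  CdoVI TAGGCTC/7: at [4, 47, 69, 100] ⇒ [11, 54, 76, 107]

All cut coordinates (distinct, sorted): [11, 26, 30, 35, 43, 54, 67, 76, 83, 96, 107, 116, 122]

Fragment lengths:
  [0,11): 11 bp
  [11,26): 15 bp
  [26,30): 4 bp
  [30,35): 5 bp
  [35,43): 8 bp
  [43,54): 11 bp
  [54,67): 13 bp
  [67,76): 9 bp
  [76,83): 7 bp
  [83,96): 13 bp
  [96,107): 11 bp
  [107,116): 9 bp
  [116,122): 6 bp
  [122,126): 4 bp

[4,4,5,6,7,8,9,9,11,11,11,13,13,15]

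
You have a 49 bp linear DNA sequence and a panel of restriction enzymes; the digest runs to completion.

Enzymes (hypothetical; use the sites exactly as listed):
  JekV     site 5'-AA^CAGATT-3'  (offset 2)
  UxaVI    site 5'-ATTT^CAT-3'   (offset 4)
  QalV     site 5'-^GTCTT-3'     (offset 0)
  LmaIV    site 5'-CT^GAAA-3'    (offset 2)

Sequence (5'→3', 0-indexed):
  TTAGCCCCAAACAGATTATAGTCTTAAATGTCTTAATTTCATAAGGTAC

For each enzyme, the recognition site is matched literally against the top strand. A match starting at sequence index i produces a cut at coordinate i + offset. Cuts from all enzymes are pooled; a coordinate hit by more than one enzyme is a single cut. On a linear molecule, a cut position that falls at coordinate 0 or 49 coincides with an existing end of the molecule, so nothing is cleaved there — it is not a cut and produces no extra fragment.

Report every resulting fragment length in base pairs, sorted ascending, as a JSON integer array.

[9,9,10,10,11]

Per-enzyme occurrences:
  JekV AACAGATT/2: at [9] ⇒ [11]
  UxaVI ATTTCAT/4: at [35] ⇒ [39]
  QalV GTCTT/0: at [20, 29] ⇒ [20, 29]
  LmaIV (CTGAAA, off=2): no sites

Pooled cuts: [11, 20, 29, 39]

Fragments:
  [0,11): 11 bp
  [11,20): 9 bp
  [20,29): 9 bp
  [29,39): 10 bp
  [39,49): 10 bp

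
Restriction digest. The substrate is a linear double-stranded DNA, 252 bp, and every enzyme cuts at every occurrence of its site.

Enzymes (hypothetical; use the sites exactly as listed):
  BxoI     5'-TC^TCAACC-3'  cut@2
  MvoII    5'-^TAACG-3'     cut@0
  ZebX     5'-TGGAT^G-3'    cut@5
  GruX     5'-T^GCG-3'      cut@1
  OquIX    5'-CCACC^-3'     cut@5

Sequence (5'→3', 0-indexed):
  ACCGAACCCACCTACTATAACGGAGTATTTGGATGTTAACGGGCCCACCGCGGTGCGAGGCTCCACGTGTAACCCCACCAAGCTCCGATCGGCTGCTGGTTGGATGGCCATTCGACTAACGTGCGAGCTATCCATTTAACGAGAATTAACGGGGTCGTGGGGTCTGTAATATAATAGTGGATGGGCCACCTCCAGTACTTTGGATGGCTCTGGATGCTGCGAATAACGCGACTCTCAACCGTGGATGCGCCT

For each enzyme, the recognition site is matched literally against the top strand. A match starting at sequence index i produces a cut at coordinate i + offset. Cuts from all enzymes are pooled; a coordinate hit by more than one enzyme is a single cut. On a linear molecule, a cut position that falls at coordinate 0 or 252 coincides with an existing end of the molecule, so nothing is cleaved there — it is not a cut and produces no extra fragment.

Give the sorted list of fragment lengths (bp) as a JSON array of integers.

Per-enzyme occurrences:
  BxoI TCTCAACC/2: at [232] ⇒ [234]
  MvoII TAACG/0: at [17, 36, 116, 136, 146, 223] ⇒ [17, 36, 116, 136, 146, 223]
  ZebX TGGATG/5: at [29, 100, 177, 200, 210, 241] ⇒ [34, 105, 182, 205, 215, 246]
  GruX TGCG/1: at [53, 121, 217, 245] ⇒ [54, 122, 218, 246]
  OquIX CCACC/5: at [7, 44, 74, 185] ⇒ [12, 49, 79, 190]

Pooled cuts: [12, 17, 34, 36, 49, 54, 79, 105, 116, 122, 136, 146, 182, 190, 205, 215, 218, 223, 234, 246]

Fragments:
  [0,12): 12 bp
  [12,17): 5 bp
  [17,34): 17 bp
  [34,36): 2 bp
  [36,49): 13 bp
  [49,54): 5 bp
  [54,79): 25 bp
  [79,105): 26 bp
  [105,116): 11 bp
  [116,122): 6 bp
  [122,136): 14 bp
  [136,146): 10 bp
  [146,182): 36 bp
  [182,190): 8 bp
  [190,205): 15 bp
  [205,215): 10 bp
  [215,218): 3 bp
  [218,223): 5 bp
  [223,234): 11 bp
  [234,246): 12 bp
  [246,252): 6 bp

[2,3,5,5,5,6,6,8,10,10,11,11,12,12,13,14,15,17,25,26,36]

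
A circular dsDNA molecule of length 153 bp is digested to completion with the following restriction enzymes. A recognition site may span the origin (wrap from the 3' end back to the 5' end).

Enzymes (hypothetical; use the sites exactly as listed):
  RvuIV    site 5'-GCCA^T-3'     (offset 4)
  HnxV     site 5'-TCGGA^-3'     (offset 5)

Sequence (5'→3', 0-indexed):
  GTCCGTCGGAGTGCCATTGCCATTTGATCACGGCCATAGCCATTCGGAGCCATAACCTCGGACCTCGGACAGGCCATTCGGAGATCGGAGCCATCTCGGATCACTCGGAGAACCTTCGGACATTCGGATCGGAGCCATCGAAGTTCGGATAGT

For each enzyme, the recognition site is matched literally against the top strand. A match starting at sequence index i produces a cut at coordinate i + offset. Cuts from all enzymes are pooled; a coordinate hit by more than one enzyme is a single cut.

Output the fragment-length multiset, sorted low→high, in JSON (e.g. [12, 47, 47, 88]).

Site scan:
  RvuIV GCCAT/4: at [12, 18, 32, 38, 48, 72, 89, 133] ⇒ [16, 22, 36, 42, 52, 76, 93, 137]
  HnxV TCGGA/5: at [5, 43, 57, 64, 77, 84, 95, 104, 115, 123, 128, 144] ⇒ [10, 48, 62, 69, 82, 89, 100, 109, 120, 128, 133, 149]

All cut coordinates (distinct, sorted): [10, 16, 22, 36, 42, 48, 52, 62, 69, 76, 82, 89, 93, 100, 109, 120, 128, 133, 137, 149]

Fragment lengths:
  10→16: 6 bp
  16→22: 6 bp
  22→36: 14 bp
  36→42: 6 bp
  42→48: 6 bp
  48→52: 4 bp
  52→62: 10 bp
  62→69: 7 bp
  69→76: 7 bp
  76→82: 6 bp
  82→89: 7 bp
  89→93: 4 bp
  93→100: 7 bp
  100→109: 9 bp
  109→120: 11 bp
  120→128: 8 bp
  128→133: 5 bp
  133→137: 4 bp
  137→149: 12 bp
  149→10 (wrap): 153-149+10 = 14 bp

[4,4,4,5,6,6,6,6,6,7,7,7,7,8,9,10,11,12,14,14]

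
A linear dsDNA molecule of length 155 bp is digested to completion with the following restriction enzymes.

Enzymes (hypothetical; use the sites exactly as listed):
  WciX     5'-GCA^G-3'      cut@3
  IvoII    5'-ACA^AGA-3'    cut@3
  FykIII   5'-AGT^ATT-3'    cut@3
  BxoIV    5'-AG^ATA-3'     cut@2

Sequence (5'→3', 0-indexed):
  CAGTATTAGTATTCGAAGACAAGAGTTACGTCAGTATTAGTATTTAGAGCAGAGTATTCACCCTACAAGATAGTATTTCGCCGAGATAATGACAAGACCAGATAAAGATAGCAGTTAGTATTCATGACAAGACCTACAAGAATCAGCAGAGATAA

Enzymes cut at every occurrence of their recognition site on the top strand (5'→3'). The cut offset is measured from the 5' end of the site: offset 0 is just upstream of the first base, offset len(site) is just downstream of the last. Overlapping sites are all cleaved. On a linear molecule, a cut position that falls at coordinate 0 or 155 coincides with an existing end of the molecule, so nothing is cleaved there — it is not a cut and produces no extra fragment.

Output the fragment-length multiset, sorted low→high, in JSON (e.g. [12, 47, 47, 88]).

[2,3,4,4,4,5,6,6,6,6,6,7,9,9,10,10,10,11,11,12,14]

Per-enzyme occurrences:
  WciX GCAG/3: at [48, 110, 145] ⇒ [51, 113, 148]
  IvoII ACAAGA/3: at [18, 64, 91, 126, 135] ⇒ [21, 67, 94, 129, 138]
  FykIII AGTATT/3: at [1, 7, 32, 38, 52, 71, 116] ⇒ [4, 10, 35, 41, 55, 74, 119]
  BxoIV AGATA/2: at [67, 83, 99, 105, 149] ⇒ [69, 85, 101, 107, 151]

All cut coordinates (distinct, sorted): [4, 10, 21, 35, 41, 51, 55, 67, 69, 74, 85, 94, 101, 107, 113, 119, 129, 138, 148, 151]

Fragments:
  [0,4): 4 bp
  [4,10): 6 bp
  [10,21): 11 bp
  [21,35): 14 bp
  [35,41): 6 bp
  [41,51): 10 bp
  [51,55): 4 bp
  [55,67): 12 bp
  [67,69): 2 bp
  [69,74): 5 bp
  [74,85): 11 bp
  [85,94): 9 bp
  [94,101): 7 bp
  [101,107): 6 bp
  [107,113): 6 bp
  [113,119): 6 bp
  [119,129): 10 bp
  [129,138): 9 bp
  [138,148): 10 bp
  [148,151): 3 bp
  [151,155): 4 bp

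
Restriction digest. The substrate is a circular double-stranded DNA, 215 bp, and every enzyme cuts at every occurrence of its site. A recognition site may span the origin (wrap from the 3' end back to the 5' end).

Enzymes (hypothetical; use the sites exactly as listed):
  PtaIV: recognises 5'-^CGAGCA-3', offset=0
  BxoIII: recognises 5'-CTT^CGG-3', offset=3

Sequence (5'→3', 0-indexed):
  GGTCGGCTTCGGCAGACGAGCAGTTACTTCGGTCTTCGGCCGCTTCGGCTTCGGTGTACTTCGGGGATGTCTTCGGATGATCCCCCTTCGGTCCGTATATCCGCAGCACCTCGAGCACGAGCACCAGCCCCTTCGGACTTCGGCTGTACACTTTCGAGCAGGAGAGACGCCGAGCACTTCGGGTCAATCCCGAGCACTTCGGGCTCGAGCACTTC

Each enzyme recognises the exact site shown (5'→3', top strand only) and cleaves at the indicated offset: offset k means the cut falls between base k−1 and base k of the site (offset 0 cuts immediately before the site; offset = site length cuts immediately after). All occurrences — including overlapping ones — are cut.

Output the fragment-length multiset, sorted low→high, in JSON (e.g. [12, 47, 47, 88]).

Scan for sites:
  PtaIV CGAGCA/0: at [16, 111, 117, 154, 170, 190, 205] ⇒ [16, 111, 117, 154, 170, 190, 205]
  BxoIII CTTCGG/3: at [6, 26, 33, 42, 48, 58, 70, 85, 130, 137, 176, 196, 211] ⇒ [9, 29, 36, 45, 51, 61, 73, 88, 133, 140, 179, 199, 214]

Pooled cuts: [9, 16, 29, 36, 45, 51, 61, 73, 88, 111, 117, 133, 140, 154, 170, 179, 190, 199, 205, 214]

Fragments:
  9→16: 7 bp
  16→29: 13 bp
  29→36: 7 bp
  36→45: 9 bp
  45→51: 6 bp
  51→61: 10 bp
  61→73: 12 bp
  73→88: 15 bp
  88→111: 23 bp
  111→117: 6 bp
  117→133: 16 bp
  133→140: 7 bp
  140→154: 14 bp
  154→170: 16 bp
  170→179: 9 bp
  179→190: 11 bp
  190→199: 9 bp
  199→205: 6 bp
  205→214: 9 bp
  214→9 (wrap): 215-214+9 = 10 bp

[6,6,6,7,7,7,9,9,9,9,10,10,11,12,13,14,15,16,16,23]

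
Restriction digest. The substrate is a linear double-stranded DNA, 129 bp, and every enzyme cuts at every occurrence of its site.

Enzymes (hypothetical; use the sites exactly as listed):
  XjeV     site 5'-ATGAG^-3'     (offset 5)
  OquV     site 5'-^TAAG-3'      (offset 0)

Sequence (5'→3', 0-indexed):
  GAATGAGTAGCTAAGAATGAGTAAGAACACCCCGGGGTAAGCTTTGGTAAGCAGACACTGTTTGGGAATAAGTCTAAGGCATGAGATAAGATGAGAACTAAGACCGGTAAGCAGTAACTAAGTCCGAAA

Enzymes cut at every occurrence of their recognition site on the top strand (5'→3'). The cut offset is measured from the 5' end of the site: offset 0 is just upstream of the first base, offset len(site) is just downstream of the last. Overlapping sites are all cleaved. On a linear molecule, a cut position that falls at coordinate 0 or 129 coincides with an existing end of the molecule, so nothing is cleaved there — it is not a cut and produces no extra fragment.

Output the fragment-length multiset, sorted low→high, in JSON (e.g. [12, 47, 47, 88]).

[1,3,4,6,7,9,9,10,10,11,11,11,16,21]

Scan for sites:
  XjeV (ATGAG, off=5): starts [2, 16, 80, 90] → cuts [7, 21, 85, 95]
  OquV (TAAG, off=0): starts [11, 21, 37, 47, 68, 74, 86, 98, 107, 118] → cuts [11, 21, 37, 47, 68, 74, 86, 98, 107, 118]

Pooled cuts: [7, 11, 21, 37, 47, 68, 74, 85, 86, 95, 98, 107, 118]

Fragment lengths:
  [0,7): 7 bp
  [7,11): 4 bp
  [11,21): 10 bp
  [21,37): 16 bp
  [37,47): 10 bp
  [47,68): 21 bp
  [68,74): 6 bp
  [74,85): 11 bp
  [85,86): 1 bp
  [86,95): 9 bp
  [95,98): 3 bp
  [98,107): 9 bp
  [107,118): 11 bp
  [118,129): 11 bp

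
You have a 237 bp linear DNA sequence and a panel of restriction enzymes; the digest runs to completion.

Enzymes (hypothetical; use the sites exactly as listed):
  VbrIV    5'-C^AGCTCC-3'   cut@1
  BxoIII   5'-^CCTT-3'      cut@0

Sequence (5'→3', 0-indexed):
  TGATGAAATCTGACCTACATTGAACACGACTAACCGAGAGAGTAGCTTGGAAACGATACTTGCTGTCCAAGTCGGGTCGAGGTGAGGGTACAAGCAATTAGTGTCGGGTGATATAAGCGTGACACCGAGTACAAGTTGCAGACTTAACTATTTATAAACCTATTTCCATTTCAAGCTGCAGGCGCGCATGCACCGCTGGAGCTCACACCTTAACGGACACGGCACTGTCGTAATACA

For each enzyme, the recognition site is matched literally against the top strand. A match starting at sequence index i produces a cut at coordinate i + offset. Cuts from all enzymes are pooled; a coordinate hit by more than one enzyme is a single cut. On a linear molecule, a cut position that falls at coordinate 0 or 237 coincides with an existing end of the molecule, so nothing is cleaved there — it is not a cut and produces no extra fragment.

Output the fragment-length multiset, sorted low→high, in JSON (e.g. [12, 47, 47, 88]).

[30,207]

Scan for sites:
  VbrIV (CAGCTCC, off=1): no sites
  BxoIII (CCTT, off=0): starts [207] → cuts [207]

All cut coordinates (distinct, sorted): [207]

Fragment lengths:
  [0,207): 207 bp
  [207,237): 30 bp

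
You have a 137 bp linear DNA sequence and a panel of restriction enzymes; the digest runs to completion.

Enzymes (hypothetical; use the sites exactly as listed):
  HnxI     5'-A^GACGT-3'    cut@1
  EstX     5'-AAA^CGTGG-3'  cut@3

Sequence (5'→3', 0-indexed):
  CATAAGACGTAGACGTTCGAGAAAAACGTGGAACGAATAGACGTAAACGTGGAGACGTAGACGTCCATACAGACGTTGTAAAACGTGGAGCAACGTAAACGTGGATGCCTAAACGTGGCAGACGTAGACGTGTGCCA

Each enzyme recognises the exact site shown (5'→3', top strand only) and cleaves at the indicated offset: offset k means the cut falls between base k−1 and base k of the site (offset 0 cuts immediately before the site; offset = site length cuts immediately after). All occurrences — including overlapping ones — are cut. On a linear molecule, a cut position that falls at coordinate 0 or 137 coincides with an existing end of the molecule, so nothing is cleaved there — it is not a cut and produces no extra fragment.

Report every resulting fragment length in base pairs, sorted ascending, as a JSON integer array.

[5,6,6,6,6,7,8,11,12,12,13,14,15,16]

Site scan:
  HnxI AGACGT/1: at [4, 10, 38, 52, 58, 70, 119, 125] ⇒ [5, 11, 39, 53, 59, 71, 120, 126]
  EstX AAACGTGG/3: at [23, 44, 80, 96, 110] ⇒ [26, 47, 83, 99, 113]

All cut coordinates (distinct, sorted): [5, 11, 26, 39, 47, 53, 59, 71, 83, 99, 113, 120, 126]

Fragments:
  [0,5): 5 bp
  [5,11): 6 bp
  [11,26): 15 bp
  [26,39): 13 bp
  [39,47): 8 bp
  [47,53): 6 bp
  [53,59): 6 bp
  [59,71): 12 bp
  [71,83): 12 bp
  [83,99): 16 bp
  [99,113): 14 bp
  [113,120): 7 bp
  [120,126): 6 bp
  [126,137): 11 bp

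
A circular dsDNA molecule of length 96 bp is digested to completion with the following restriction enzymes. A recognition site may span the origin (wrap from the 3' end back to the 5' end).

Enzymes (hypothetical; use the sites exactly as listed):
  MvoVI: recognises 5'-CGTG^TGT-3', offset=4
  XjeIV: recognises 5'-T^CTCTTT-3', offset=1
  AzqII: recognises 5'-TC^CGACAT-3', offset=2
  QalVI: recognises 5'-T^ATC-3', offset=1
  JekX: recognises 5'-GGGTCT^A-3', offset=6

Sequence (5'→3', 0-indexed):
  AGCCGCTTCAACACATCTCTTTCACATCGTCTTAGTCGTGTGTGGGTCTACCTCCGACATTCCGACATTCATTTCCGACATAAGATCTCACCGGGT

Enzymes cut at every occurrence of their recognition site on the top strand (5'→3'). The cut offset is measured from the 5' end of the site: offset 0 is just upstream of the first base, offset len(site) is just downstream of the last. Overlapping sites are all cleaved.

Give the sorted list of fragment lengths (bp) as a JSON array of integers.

[5,8,9,13,24,37]

Per-enzyme occurrences:
  MvoVI CGTGTGT/4: at [36] ⇒ [40]
  XjeIV TCTCTTT/1: at [15] ⇒ [16]
  AzqII TCCGACAT/2: at [52, 60, 73] ⇒ [54, 62, 75]
  QalVI (TATC, off=1): no sites
  JekX GGGTCTA/6: at [43] ⇒ [49]

Pooled cuts: [16, 40, 49, 54, 62, 75]

Fragments:
  16→40: 24 bp
  40→49: 9 bp
  49→54: 5 bp
  54→62: 8 bp
  62→75: 13 bp
  75→16 (wrap): 96-75+16 = 37 bp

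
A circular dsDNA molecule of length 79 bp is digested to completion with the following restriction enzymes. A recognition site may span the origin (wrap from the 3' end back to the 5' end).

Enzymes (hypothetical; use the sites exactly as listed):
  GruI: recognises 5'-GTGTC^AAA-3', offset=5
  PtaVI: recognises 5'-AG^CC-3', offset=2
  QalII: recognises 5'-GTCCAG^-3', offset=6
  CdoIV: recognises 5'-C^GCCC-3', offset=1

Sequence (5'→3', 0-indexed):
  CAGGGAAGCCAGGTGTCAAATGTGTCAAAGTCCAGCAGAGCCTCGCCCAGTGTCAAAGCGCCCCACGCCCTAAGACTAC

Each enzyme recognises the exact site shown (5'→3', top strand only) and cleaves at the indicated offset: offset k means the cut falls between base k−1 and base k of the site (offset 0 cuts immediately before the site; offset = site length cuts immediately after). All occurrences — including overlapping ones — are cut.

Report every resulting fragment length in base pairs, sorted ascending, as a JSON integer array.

Scan for sites:
  GruI (GTGTCAAA, off=5): starts [12, 21, 49] → cuts [17, 26, 54]
  PtaVI (AGCC, off=2): starts [6, 38] → cuts [8, 40]
  QalII (GTCCAG, off=6): starts [29] → cuts [35]
  CdoIV (CGCCC, off=1): starts [43, 58, 65] → cuts [44, 59, 66]

All cut coordinates (distinct, sorted): [8, 17, 26, 35, 40, 44, 54, 59, 66]

Fragments:
  8→17: 9 bp
  17→26: 9 bp
  26→35: 9 bp
  35→40: 5 bp
  40→44: 4 bp
  44→54: 10 bp
  54→59: 5 bp
  59→66: 7 bp
  66→8 (wrap): 79-66+8 = 21 bp

[4,5,5,7,9,9,9,10,21]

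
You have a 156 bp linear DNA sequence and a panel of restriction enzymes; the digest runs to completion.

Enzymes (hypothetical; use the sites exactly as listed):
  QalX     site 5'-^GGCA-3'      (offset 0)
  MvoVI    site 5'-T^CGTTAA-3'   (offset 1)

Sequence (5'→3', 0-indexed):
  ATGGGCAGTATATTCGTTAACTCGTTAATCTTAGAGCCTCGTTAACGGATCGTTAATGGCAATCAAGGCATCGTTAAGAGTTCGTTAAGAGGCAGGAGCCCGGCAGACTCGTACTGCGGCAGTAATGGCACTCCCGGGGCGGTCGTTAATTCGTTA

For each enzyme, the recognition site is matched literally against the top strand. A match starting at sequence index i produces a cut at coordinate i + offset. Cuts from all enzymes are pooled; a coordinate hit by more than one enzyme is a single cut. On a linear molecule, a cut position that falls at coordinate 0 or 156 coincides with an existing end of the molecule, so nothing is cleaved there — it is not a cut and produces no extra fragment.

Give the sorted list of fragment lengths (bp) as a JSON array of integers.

[3,5,7,8,8,9,9,11,11,11,11,13,16,17,17]

Scan for sites:
  QalX GGCA/0: at [3, 57, 66, 90, 101, 117, 126] ⇒ [3, 57, 66, 90, 101, 117, 126]
  MvoVI TCGTTAA/1: at [13, 21, 38, 49, 70, 81, 142] ⇒ [14, 22, 39, 50, 71, 82, 143]

Pooled cuts: [3, 14, 22, 39, 50, 57, 66, 71, 82, 90, 101, 117, 126, 143]

Fragment lengths:
  [0,3): 3 bp
  [3,14): 11 bp
  [14,22): 8 bp
  [22,39): 17 bp
  [39,50): 11 bp
  [50,57): 7 bp
  [57,66): 9 bp
  [66,71): 5 bp
  [71,82): 11 bp
  [82,90): 8 bp
  [90,101): 11 bp
  [101,117): 16 bp
  [117,126): 9 bp
  [126,143): 17 bp
  [143,156): 13 bp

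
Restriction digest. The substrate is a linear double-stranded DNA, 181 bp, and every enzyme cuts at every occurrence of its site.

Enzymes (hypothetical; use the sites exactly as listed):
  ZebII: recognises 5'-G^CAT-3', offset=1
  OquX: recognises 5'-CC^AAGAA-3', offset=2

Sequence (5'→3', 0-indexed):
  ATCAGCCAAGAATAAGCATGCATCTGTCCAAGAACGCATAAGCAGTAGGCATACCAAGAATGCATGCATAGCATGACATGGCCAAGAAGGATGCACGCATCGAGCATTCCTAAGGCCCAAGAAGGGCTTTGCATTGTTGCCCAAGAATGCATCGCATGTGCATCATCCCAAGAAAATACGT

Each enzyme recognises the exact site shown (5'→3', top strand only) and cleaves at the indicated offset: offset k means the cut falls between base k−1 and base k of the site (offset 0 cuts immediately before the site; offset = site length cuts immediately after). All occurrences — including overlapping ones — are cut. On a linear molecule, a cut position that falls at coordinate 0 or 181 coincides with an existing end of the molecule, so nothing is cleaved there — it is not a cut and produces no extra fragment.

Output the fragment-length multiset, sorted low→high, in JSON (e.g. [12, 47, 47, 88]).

[4,4,5,5,6,6,7,7,7,7,7,9,9,9,11,12,12,13,13,14,14]

Per-enzyme occurrences:
  ZebII (GCAT, off=1): starts [15, 19, 35, 48, 61, 65, 70, 96, 103, 130, 148, 153, 159] → cuts [16, 20, 36, 49, 62, 66, 71, 97, 104, 131, 149, 154, 160]
  OquX (CCAAGAA, off=2): starts [5, 27, 53, 81, 116, 140, 167] → cuts [7, 29, 55, 83, 118, 142, 169]

Pooled cuts: [7, 16, 20, 29, 36, 49, 55, 62, 66, 71, 83, 97, 104, 118, 131, 142, 149, 154, 160, 169]

Fragments:
  [0,7): 7 bp
  [7,16): 9 bp
  [16,20): 4 bp
  [20,29): 9 bp
  [29,36): 7 bp
  [36,49): 13 bp
  [49,55): 6 bp
  [55,62): 7 bp
  [62,66): 4 bp
  [66,71): 5 bp
  [71,83): 12 bp
  [83,97): 14 bp
  [97,104): 7 bp
  [104,118): 14 bp
  [118,131): 13 bp
  [131,142): 11 bp
  [142,149): 7 bp
  [149,154): 5 bp
  [154,160): 6 bp
  [160,169): 9 bp
  [169,181): 12 bp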